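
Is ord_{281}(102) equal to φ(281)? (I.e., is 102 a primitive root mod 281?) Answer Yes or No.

No

φ(281) = 281 − 1 = 280 = 2^3 · 5 · 7.
It suffices to check that the order of 102 is not a proper divisor of 280: compute 102^(280/q) for q ∈ {2, 5, 7}.
102^140 ≡ 280 (mod 281)  [q = 2: ≢ 1 ✓]
102^56 ≡ 86 (mod 281)  [q = 5: ≢ 1 ✓]
102^40 ≡ 1 (mod 281)  [q = 7: ≡ 1 ✗]
The check at q = 7 fails, so 102 generates a proper subgroup.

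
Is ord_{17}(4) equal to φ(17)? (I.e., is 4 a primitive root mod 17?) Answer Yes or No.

No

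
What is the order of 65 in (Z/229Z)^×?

228

Since 65 ∈ (Z/229Z)^×, its order divides φ(229) = 229 − 1 = 228 = 2^2 · 3 · 19.
Divisors of 228: 1, 2, 3, 4, 6, 12, 19, 38, 57, 76, 114, 228.
Test each divisor d:
65^1 ≡ 65 (mod 229)
65^2 ≡ 103 (mod 229)
65^3 ≡ 54 (mod 229)
65^4 ≡ 75 (mod 229)
65^6 ≡ 168 (mod 229)
65^12 ≡ 57 (mod 229)
65^19 ≡ 18 (mod 229)
65^38 ≡ 95 (mod 229)
65^57 ≡ 107 (mod 229)
65^76 ≡ 94 (mod 229)
65^114 ≡ 228 (mod 229)
65^228 ≡ 1 (mod 229) ✓
Therefore the multiplicative order of 65 modulo 229 is 228.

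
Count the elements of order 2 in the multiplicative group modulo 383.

1

φ(383) = 383 − 1 = 382 = 2 · 191.
Since (Z/383Z)^× is cyclic of order 382, the number of elements of order d is φ(d) when d | 382 and 0 otherwise.
2 | 382, and φ(2) = 2 − 1 = 1.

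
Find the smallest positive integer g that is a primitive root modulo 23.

5

φ(23) = 23 − 1 = 22 = 2 · 11.
Test candidates g = 2, 3, … against the prime factors q ∈ {2, 11} of φ(23): g is a generator iff g^(22/q) ≢ 1 for every such q.
g = 2: 2^11 ≡ 1 — hits 1, so not a primitive root.
g = 3: 3^11 ≡ 1 — hits 1, so not a primitive root.
g = 4: 4^11 ≡ 1 — hits 1, so not a primitive root.
g = 5: 5^11 ≡ 22; 5^2 ≡ 2 — none is 1, so 5 is a primitive root.
Hence the least primitive root of 23 is 5.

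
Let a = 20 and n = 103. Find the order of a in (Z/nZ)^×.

102

ord(20) | φ(103) = 103 − 1 = 102 = 2 · 3 · 17.
Divisors of 102: 1, 2, 3, 6, 17, 34, 51, 102.
Compute 20^d (mod 103) for the divisors d until we hit 1:
20^1 ≡ 20
20^2 ≡ 91
20^3 ≡ 69
20^6 ≡ 23
20^17 ≡ 47
20^34 ≡ 46
20^51 ≡ 102
20^102 ≡ 1
So ord_103(20) = 102.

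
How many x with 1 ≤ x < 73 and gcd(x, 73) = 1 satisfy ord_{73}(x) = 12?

4

φ(73) = 73 − 1 = 72 = 2^3 · 3^2.
In a cyclic group of order 72, there are φ(d) elements of order d for each divisor d of 72, and zero for non-divisors.
12 = 2^2 · 3 divides 72, and φ(12) = 4.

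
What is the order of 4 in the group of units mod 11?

5

By Lagrange's theorem, ord_11(4) divides φ(11) = 11 − 1 = 10 = 2 · 5.
Divisors of 10: 1, 2, 5, 10.
Evaluate successive powers at the divisors of 10:
4^1 ≡ 4
4^2 ≡ 5
4^5 ≡ 1
Therefore the multiplicative order of 4 modulo 11 is 5.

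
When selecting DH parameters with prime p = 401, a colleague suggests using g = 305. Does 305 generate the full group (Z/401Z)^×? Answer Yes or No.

Yes

φ(401) = 401 − 1 = 400 = 2^4 · 5^2.
Test 305^(400/q) mod 401 for each prime factor q of 400:
305^200 ≡ 400 (mod 401)  [q = 2: ≢ 1 ✓]
305^80 ≡ 72 (mod 401)  [q = 5: ≢ 1 ✓]
All checks pass, so 305 has order 400 and is a primitive root modulo 401.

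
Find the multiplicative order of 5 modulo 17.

16

Since 5 ∈ (Z/17Z)^×, its order divides φ(17) = 17 − 1 = 16 = 2^4.
Divisors of 16: 1, 2, 4, 8, 16.
Test each divisor d:
5^1 ≡ 5 (mod 17)
5^2 ≡ 8 (mod 17)
5^4 ≡ 13 (mod 17)
5^8 ≡ 16 (mod 17)
5^16 ≡ 1 (mod 17) ✓
The smallest such exponent is 16, so the order of 5 is 16.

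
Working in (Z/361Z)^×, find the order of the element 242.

342

The order of 242 must divide φ(361) = φ(19^2) = 19·(19−1) = 342 = 2 · 3^2 · 19.
Divisors of 342: 1, 2, 3, 6, 9, 18, 19, 38, 57, 114, 171, 342.
Check 242^d mod 361 for each divisor in increasing order:
242^1 ≡ 242 (mod 361)
242^2 ≡ 82 (mod 361)
242^3 ≡ 350 (mod 361)
242^6 ≡ 121 (mod 361)
242^9 ≡ 113 (mod 361)
242^18 ≡ 134 (mod 361)
242^19 ≡ 299 (mod 361)
242^38 ≡ 234 (mod 361)
242^57 ≡ 293 (mod 361)
242^114 ≡ 292 (mod 361)
242^171 ≡ 360 (mod 361)
242^342 ≡ 1 (mod 361) ✓
Therefore the multiplicative order of 242 modulo 361 is 342.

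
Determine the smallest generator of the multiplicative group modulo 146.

5

φ(146) = φ(2)·φ(73) = 1·72 = 72 = 2^3 · 3^2.
Test candidates g = 2, 3, … against the prime factors q ∈ {2, 3} of φ(146): g is a generator iff g^(72/q) ≢ 1 for every such q.
g = 2: gcd(2, 146) = 2 > 1, not a unit — skip.
g = 3: 3^36 ≡ 1 — hits 1, so not a primitive root.
g = 4: gcd(4, 146) = 2 > 1, not a unit — skip.
g = 5: 5^36 ≡ 145; 5^24 ≡ 81 — none is 1, so 5 is a primitive root.
So 5 is the smallest generator of (Z/146Z)^×.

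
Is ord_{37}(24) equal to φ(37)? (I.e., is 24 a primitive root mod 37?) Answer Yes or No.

Yes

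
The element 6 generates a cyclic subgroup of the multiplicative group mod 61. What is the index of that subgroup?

Since 6 ∈ (Z/61Z)^×, its order divides φ(61) = 61 − 1 = 60 = 2^2 · 3 · 5.
Divisors of 60: 1, 2, 3, 4, 5, 6, 10, 12, 15, 20, 30, 60.
Evaluate successive powers at the divisors of 60:
6^1 ≡ 6
6^2 ≡ 36
6^3 ≡ 33
6^4 ≡ 15
6^5 ≡ 29
6^6 ≡ 52
6^10 ≡ 48
6^12 ≡ 20
6^15 ≡ 50
6^20 ≡ 47
6^30 ≡ 60
6^60 ≡ 1
So ord_61(6) = 60, hence |⟨6⟩| = 60.
Index = |(Z/61Z)^×| / |⟨6⟩| = 60 / 60 = 1.

1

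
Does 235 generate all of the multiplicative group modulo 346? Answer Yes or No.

φ(346) = φ(2)·φ(173) = 1·172 = 172 = 2^2 · 43.
Test 235^(172/q) mod 346 for each prime factor q of 172:
235^86 ≡ 345 (mod 346)  [q = 2: ≢ 1 ✓]
235^4 ≡ 233 (mod 346)  [q = 43: ≢ 1 ✓]
None equal 1, so ord_346(235) = 172: 235 is a primitive root.

Yes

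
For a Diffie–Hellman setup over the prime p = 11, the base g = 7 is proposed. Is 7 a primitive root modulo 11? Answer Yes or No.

φ(11) = 11 − 1 = 10 = 2 · 5.
It suffices to check that the order of 7 is not a proper divisor of 10: compute 7^(10/q) for q ∈ {2, 5}.
7^5 ≡ 10 (mod 11)  [q = 2: ≢ 1 ✓]
7^2 ≡ 5 (mod 11)  [q = 5: ≢ 1 ✓]
None equal 1, so ord_11(7) = 10: 7 is a primitive root.

Yes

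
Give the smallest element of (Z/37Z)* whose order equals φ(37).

2

φ(37) = 37 − 1 = 36 = 2^2 · 3^2.
g is a primitive root iff g^(36/q) ≢ 1 (mod 37) for each prime q ∈ {2, 3}.
g = 2: 2^18 ≡ 36; 2^12 ≡ 26 — none is 1, so 2 is a primitive root.
So 2 is the smallest generator of (Z/37Z)^×.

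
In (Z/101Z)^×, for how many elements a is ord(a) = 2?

1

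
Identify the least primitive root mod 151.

φ(151) = 151 − 1 = 150 = 2 · 3 · 5^2.
Test candidates g = 2, 3, … against the prime factors q ∈ {2, 3, 5} of φ(151): g is a generator iff g^(150/q) ≢ 1 for every such q.
g = 2: 2^75 ≡ 1 — hits 1, so not a primitive root.
g = 3: 3^75 ≡ 150; 3^50 ≡ 1 — hits 1, so not a primitive root.
g = 4: 4^75 ≡ 1 — hits 1, so not a primitive root.
g = 5: 5^75 ≡ 1 — hits 1, so not a primitive root.
g = 6: 6^75 ≡ 150; 6^50 ≡ 32; 6^30 ≡ 59 — none is 1, so 6 is a primitive root.
So 6 is the smallest generator of (Z/151Z)^×.

6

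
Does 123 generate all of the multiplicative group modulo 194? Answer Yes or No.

Yes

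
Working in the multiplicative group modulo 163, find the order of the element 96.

ord(96) | φ(163) = 163 − 1 = 162 = 2 · 3^4.
Divisors of 162: 1, 2, 3, 6, 9, 18, 27, 54, 81, 162.
Evaluate successive powers at the divisors of 162:
96^1 ≡ 96 (mod 163)
96^2 ≡ 88 (mod 163)
96^3 ≡ 135 (mod 163)
96^6 ≡ 132 (mod 163)
96^9 ≡ 53 (mod 163)
96^18 ≡ 38 (mod 163)
96^27 ≡ 58 (mod 163)
96^54 ≡ 104 (mod 163)
96^81 ≡ 1 (mod 163) ✓
So ord_163(96) = 81.

81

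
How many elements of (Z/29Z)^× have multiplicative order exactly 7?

6

φ(29) = 29 − 1 = 28 = 2^2 · 7.
In a cyclic group of order 28, there are φ(d) elements of order d for each divisor d of 28, and zero for non-divisors.
7 | 28, and φ(7) = 7 − 1 = 6.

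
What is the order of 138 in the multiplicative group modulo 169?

52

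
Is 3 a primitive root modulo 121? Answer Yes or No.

φ(121) = φ(11^2) = 11·(11−1) = 110 = 2 · 5 · 11.
Test 3^(110/q) mod 121 for each prime factor q of 110:
3^55 ≡ 1 (mod 121)  [q = 2: ≡ 1 ✗]
3^22 ≡ 9 (mod 121)  [q = 5: ≢ 1 ✓]
3^10 ≡ 1 (mod 121)  [q = 11: ≡ 1 ✗]
The check at q = 2 fails, so 3 generates a proper subgroup.

No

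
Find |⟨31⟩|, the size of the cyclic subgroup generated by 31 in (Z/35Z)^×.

6

ord(31) | φ(35) = φ(5·7) = (5−1)·(7−1) = 4·6 = 24 = 2^3 · 3.
Divisors of 24: 1, 2, 3, 4, 6, 8, 12, 24.
Test each divisor d:
31^1 ≡ 31
31^2 ≡ 16
31^3 ≡ 6
31^4 ≡ 11
31^6 ≡ 1
Therefore the multiplicative order of 31 modulo 35 is 6.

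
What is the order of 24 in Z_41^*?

40

ord(24) | φ(41) = 41 − 1 = 40 = 2^3 · 5.
Divisors of 40: 1, 2, 4, 5, 8, 10, 20, 40.
Check 24^d mod 41 for each divisor in increasing order:
24^1 ≡ 24 (mod 41)
24^2 ≡ 2 (mod 41)
24^4 ≡ 4 (mod 41)
24^5 ≡ 14 (mod 41)
24^8 ≡ 16 (mod 41)
24^10 ≡ 32 (mod 41)
24^20 ≡ 40 (mod 41)
24^40 ≡ 1 (mod 41) ✓
Therefore the multiplicative order of 24 modulo 41 is 40.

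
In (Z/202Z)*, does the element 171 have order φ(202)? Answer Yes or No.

No

φ(202) = φ(2)·φ(101) = 1·100 = 100 = 2^2 · 5^2.
Test 171^(100/q) mod 202 for each prime factor q of 100:
171^50 ≡ 1 (mod 202)  [q = 2: ≡ 1 ✗]
171^20 ≡ 185 (mod 202)  [q = 5: ≢ 1 ✓]
171^50 ≡ 1 shows ord(171) | 50, strictly less than φ(202); not a primitive root.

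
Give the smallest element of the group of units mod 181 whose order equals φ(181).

φ(181) = 181 − 1 = 180 = 2^2 · 3^2 · 5.
Test candidates g = 2, 3, … against the prime factors q ∈ {2, 3, 5} of φ(181): g is a generator iff g^(180/q) ≢ 1 for every such q.
g = 2: 2^90 ≡ 180; 2^60 ≡ 48; 2^36 ≡ 59 — none is 1, so 2 is a primitive root.
Hence the least primitive root of 181 is 2.

2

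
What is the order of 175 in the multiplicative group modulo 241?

240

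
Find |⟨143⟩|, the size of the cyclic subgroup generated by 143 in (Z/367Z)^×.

The order of 143 must divide φ(367) = 367 − 1 = 366 = 2 · 3 · 61.
Divisors of 366: 1, 2, 3, 6, 61, 122, 183, 366.
Compute 143^d (mod 367) for the divisors d until we hit 1:
143^1 ≡ 143 (mod 367)
143^2 ≡ 264 (mod 367)
143^3 ≡ 318 (mod 367)
143^6 ≡ 199 (mod 367)
143^61 ≡ 84 (mod 367)
143^122 ≡ 83 (mod 367)
143^183 ≡ 366 (mod 367)
143^366 ≡ 1 (mod 367) ✓
So ord_367(143) = 366.

366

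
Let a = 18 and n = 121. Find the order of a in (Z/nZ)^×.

110

By Lagrange's theorem, ord_121(18) divides φ(121) = φ(11^2) = 11·(11−1) = 110 = 2 · 5 · 11.
Divisors of 110: 1, 2, 5, 10, 11, 22, 55, 110.
Evaluate successive powers at the divisors of 110:
18^1 ≡ 18 (mod 121)
18^2 ≡ 82 (mod 121)
18^5 ≡ 32 (mod 121)
18^10 ≡ 56 (mod 121)
18^11 ≡ 40 (mod 121)
18^22 ≡ 27 (mod 121)
18^55 ≡ 120 (mod 121)
18^110 ≡ 1 (mod 121) ✓
The smallest such exponent is 110, so the order of 18 is 110.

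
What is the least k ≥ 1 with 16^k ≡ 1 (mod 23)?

ord(16) | φ(23) = 23 − 1 = 22 = 2 · 11.
Divisors of 22: 1, 2, 11, 22.
Check 16^d mod 23 for each divisor in increasing order:
16^1 ≡ 16 (mod 23)
16^2 ≡ 3 (mod 23)
16^11 ≡ 1 (mod 23) ✓
Hence ord(16) = 11.

11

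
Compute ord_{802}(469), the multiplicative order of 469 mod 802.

By Lagrange's theorem, ord_802(469) divides φ(802) = φ(2)·φ(401) = 1·400 = 400 = 2^4 · 5^2.
Divisors of 400: 1, 2, 4, 5, 8, 10, 16, 20, 25, 40, 50, 80, 100, 200, 400.
Compute 469^d (mod 802) for the divisors d until we hit 1:
469^1 ≡ 469
469^2 ≡ 213
469^4 ≡ 457
469^5 ≡ 199
469^8 ≡ 329
469^10 ≡ 303
469^16 ≡ 773
469^20 ≡ 381
469^25 ≡ 431
469^40 ≡ 801
469^50 ≡ 499
469^80 ≡ 1
So ord_802(469) = 80.

80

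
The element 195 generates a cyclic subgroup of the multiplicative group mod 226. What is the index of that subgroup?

2

The order of 195 must divide φ(226) = φ(2)·φ(113) = 1·112 = 112 = 2^4 · 7.
Divisors of 112: 1, 2, 4, 7, 8, 14, 16, 28, 56, 112.
Compute 195^d (mod 226) for the divisors d until we hit 1:
195^1 ≡ 195 (mod 226)
195^2 ≡ 57 (mod 226)
195^4 ≡ 85 (mod 226)
195^7 ≡ 95 (mod 226)
195^8 ≡ 219 (mod 226)
195^14 ≡ 211 (mod 226)
195^16 ≡ 49 (mod 226)
195^28 ≡ 225 (mod 226)
195^56 ≡ 1 (mod 226) ✓
Thus |⟨195⟩| = ord(195) = 56.
[(Z/226Z)^× : ⟨195⟩] = 112/56 = 2.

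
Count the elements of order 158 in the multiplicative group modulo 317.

78

φ(317) = 317 − 1 = 316 = 2^2 · 79.
(Z/317Z)^× is cyclic (|G| = 316); a cyclic group of order m has exactly φ(d) elements of each order d | m, and none otherwise.
158 = 2 · 79 divides 316, and φ(158) = 78.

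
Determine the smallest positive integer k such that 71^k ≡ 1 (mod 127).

ord(71) | φ(127) = 127 − 1 = 126 = 2 · 3^2 · 7.
Divisors of 126: 1, 2, 3, 6, 7, 9, 14, 18, 21, 42, 63, 126.
Test each divisor d:
71^1 ≡ 71 (mod 127)
71^2 ≡ 88 (mod 127)
71^3 ≡ 25 (mod 127)
71^6 ≡ 117 (mod 127)
71^7 ≡ 52 (mod 127)
71^9 ≡ 4 (mod 127)
71^14 ≡ 37 (mod 127)
71^18 ≡ 16 (mod 127)
71^21 ≡ 19 (mod 127)
71^42 ≡ 107 (mod 127)
71^63 ≡ 1 (mod 127) ✓
Hence ord(71) = 63.

63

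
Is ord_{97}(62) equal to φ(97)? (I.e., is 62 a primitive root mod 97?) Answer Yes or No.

φ(97) = 97 − 1 = 96 = 2^5 · 3.
An element g generates (Z/97Z)^× iff g^(96/q) ≢ 1 (mod 97) for each prime q ∈ {2, 3}.
62^48 ≡ 1 (mod 97)  [q = 2: ≡ 1 ✗]
62^32 ≡ 61 (mod 97)  [q = 3: ≢ 1 ✓]
62^48 ≡ 1 shows ord(62) | 48, strictly less than φ(97); not a primitive root.

No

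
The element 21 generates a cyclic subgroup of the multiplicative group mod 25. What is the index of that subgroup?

4

ord(21) | φ(25) = φ(5^2) = 5·(5−1) = 20 = 2^2 · 5.
Divisors of 20: 1, 2, 4, 5, 10, 20.
Compute 21^d (mod 25) for the divisors d until we hit 1:
21^1 ≡ 21
21^2 ≡ 16
21^4 ≡ 6
21^5 ≡ 1
Thus |⟨21⟩| = ord(21) = 5.
The index is φ(25) / ord(21) = 20 / 5 = 4.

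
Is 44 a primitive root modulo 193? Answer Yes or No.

Yes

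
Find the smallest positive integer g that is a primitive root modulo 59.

φ(59) = 59 − 1 = 58 = 2 · 29.
g is a primitive root iff g^(58/q) ≢ 1 (mod 59) for each prime q ∈ {2, 29}.
g = 2: 2^29 ≡ 58; 2^2 ≡ 4 — none is 1, so 2 is a primitive root.
So 2 is the smallest generator of (Z/59Z)^×.

2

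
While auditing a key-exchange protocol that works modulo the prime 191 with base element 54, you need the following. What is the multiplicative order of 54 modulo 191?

95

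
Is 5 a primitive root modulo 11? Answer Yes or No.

No

φ(11) = 11 − 1 = 10 = 2 · 5.
It suffices to check that the order of 5 is not a proper divisor of 10: compute 5^(10/q) for q ∈ {2, 5}.
5^5 ≡ 1 (mod 11)  [q = 2: ≡ 1 ✗]
5^2 ≡ 3 (mod 11)  [q = 5: ≢ 1 ✓]
The check at q = 2 fails, so 5 generates a proper subgroup.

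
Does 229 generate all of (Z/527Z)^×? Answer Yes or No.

No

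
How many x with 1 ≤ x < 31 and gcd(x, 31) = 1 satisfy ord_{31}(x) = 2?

φ(31) = 31 − 1 = 30 = 2 · 3 · 5.
(Z/31Z)^× is cyclic (|G| = 30); a cyclic group of order m has exactly φ(d) elements of each order d | m, and none otherwise.
2 | 30, and φ(2) = 2 − 1 = 1.

1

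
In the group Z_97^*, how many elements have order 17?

0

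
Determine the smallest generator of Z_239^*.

7

φ(239) = 239 − 1 = 238 = 2 · 7 · 17.
g is a primitive root iff g^(238/q) ≢ 1 (mod 239) for each prime q ∈ {2, 7, 17}.
g = 2: 2^119 ≡ 1 — hits 1, so not a primitive root.
g = 3: 3^119 ≡ 1 — hits 1, so not a primitive root.
g = 4: 4^119 ≡ 1 — hits 1, so not a primitive root.
g = 5: 5^119 ≡ 1 — hits 1, so not a primitive root.
g = 6: 6^119 ≡ 1 — hits 1, so not a primitive root.
g = 7: 7^119 ≡ 238; 7^34 ≡ 24; 7^14 ≡ 211 — none is 1, so 7 is a primitive root.
Hence the least primitive root of 239 is 7.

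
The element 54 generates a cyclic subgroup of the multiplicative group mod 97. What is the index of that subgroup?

4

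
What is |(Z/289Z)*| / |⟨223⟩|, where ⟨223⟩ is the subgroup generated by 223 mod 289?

The order of 223 must divide φ(289) = φ(17^2) = 17·(17−1) = 272 = 2^4 · 17.
Divisors of 272: 1, 2, 4, 8, 16, 17, 34, 68, 136, 272.
Check 223^d mod 289 for each divisor in increasing order:
223^1 ≡ 223
223^2 ≡ 21
223^4 ≡ 152
223^8 ≡ 273
223^16 ≡ 256
223^17 ≡ 155
223^34 ≡ 38
223^68 ≡ 288
223^136 ≡ 1
So ord_289(223) = 136, hence |⟨223⟩| = 136.
Index = |(Z/289Z)^×| / |⟨223⟩| = 272 / 136 = 2.

2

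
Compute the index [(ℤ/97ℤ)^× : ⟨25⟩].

Since 25 ∈ (Z/97Z)^×, its order divides φ(97) = 97 − 1 = 96 = 2^5 · 3.
Divisors of 96: 1, 2, 3, 4, 6, 8, 12, 16, 24, 32, 48, 96.
Check 25^d mod 97 for each divisor in increasing order:
25^1 ≡ 25 (mod 97)
25^2 ≡ 43 (mod 97)
25^3 ≡ 8 (mod 97)
25^4 ≡ 6 (mod 97)
25^6 ≡ 64 (mod 97)
25^8 ≡ 36 (mod 97)
25^12 ≡ 22 (mod 97)
25^16 ≡ 35 (mod 97)
25^24 ≡ 96 (mod 97)
25^32 ≡ 61 (mod 97)
25^48 ≡ 1 (mod 97) ✓
The order of 25 is 48, so the subgroup it generates has 48 elements.
The index is φ(97) / ord(25) = 96 / 48 = 2.

2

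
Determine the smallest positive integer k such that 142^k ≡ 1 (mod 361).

By Lagrange's theorem, ord_361(142) divides φ(361) = φ(19^2) = 19·(19−1) = 342 = 2 · 3^2 · 19.
Divisors of 342: 1, 2, 3, 6, 9, 18, 19, 38, 57, 114, 171, 342.
Evaluate successive powers at the divisors of 342:
142^1 ≡ 142 (mod 361)
142^2 ≡ 309 (mod 361)
142^3 ≡ 197 (mod 361)
142^6 ≡ 182 (mod 361)
142^9 ≡ 115 (mod 361)
142^18 ≡ 229 (mod 361)
142^19 ≡ 28 (mod 361)
142^38 ≡ 62 (mod 361)
142^57 ≡ 292 (mod 361)
142^114 ≡ 68 (mod 361)
142^171 ≡ 1 (mod 361) ✓
Hence ord(142) = 171.

171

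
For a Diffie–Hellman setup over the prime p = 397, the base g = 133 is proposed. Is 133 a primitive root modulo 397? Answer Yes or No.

φ(397) = 397 − 1 = 396 = 2^2 · 3^2 · 11.
Test 133^(396/q) mod 397 for each prime factor q of 396:
133^198 ≡ 396 (mod 397)  [q = 2: ≢ 1 ✓]
133^132 ≡ 362 (mod 397)  [q = 3: ≢ 1 ✓]
133^36 ≡ 273 (mod 397)  [q = 11: ≢ 1 ✓]
None equal 1, so ord_397(133) = 396: 133 is a primitive root.

Yes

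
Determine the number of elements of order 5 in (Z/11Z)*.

4

φ(11) = 11 − 1 = 10 = 2 · 5.
In a cyclic group of order 10, there are φ(d) elements of order d for each divisor d of 10, and zero for non-divisors.
5 | 10, and φ(5) = 5 − 1 = 4.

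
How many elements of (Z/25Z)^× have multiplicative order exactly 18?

φ(25) = φ(5^2) = 5·(5−1) = 20 = 2^2 · 5.
Since (Z/25Z)^× is cyclic of order 20, the number of elements of order d is φ(d) when d | 20 and 0 otherwise.
Since 18 ∤ 20, the count is 0.

0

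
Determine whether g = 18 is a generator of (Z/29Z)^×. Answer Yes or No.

φ(29) = 29 − 1 = 28 = 2^2 · 7.
Test 18^(28/q) mod 29 for each prime factor q of 28:
18^14 ≡ 28 (mod 29)  [q = 2: ≢ 1 ✓]
18^4 ≡ 25 (mod 29)  [q = 7: ≢ 1 ✓]
Every test exponent gives a nontrivial residue, hence 18 generates the full group.

Yes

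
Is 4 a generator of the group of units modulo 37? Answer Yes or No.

φ(37) = 37 − 1 = 36 = 2^2 · 3^2.
An element g generates (Z/37Z)^× iff g^(36/q) ≢ 1 (mod 37) for each prime q ∈ {2, 3}.
4^18 ≡ 1 (mod 37)  [q = 2: ≡ 1 ✗]
4^12 ≡ 10 (mod 37)  [q = 3: ≢ 1 ✓]
The check at q = 2 fails, so 4 generates a proper subgroup.

No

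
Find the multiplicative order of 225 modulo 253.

55

ord(225) | φ(253) = φ(11·23) = (11−1)·(23−1) = 10·22 = 220 = 2^2 · 5 · 11.
Divisors of 220: 1, 2, 4, 5, 10, 11, 20, 22, 44, 55, 110, 220.
Compute 225^d (mod 253) for the divisors d until we hit 1:
225^1 ≡ 225
225^2 ≡ 25
225^4 ≡ 119
225^5 ≡ 210
225^10 ≡ 78
225^11 ≡ 93
225^20 ≡ 12
225^22 ≡ 47
225^44 ≡ 185
225^55 ≡ 1
So ord_253(225) = 55.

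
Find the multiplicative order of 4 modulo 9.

3

Since 4 ∈ (Z/9Z)^×, its order divides φ(9) = φ(3^2) = 3·(3−1) = 6 = 2 · 3.
Divisors of 6: 1, 2, 3, 6.
Compute 4^d (mod 9) for the divisors d until we hit 1:
4^1 ≡ 4 (mod 9)
4^2 ≡ 7 (mod 9)
4^3 ≡ 1 (mod 9) ✓
Hence ord(4) = 3.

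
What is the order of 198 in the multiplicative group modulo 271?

By Lagrange's theorem, ord_271(198) divides φ(271) = 271 − 1 = 270 = 2 · 3^3 · 5.
Divisors of 270: 1, 2, 3, 5, 6, 9, 10, 15, 18, 27, 30, 45, 54, 90, 135, 270.
Compute 198^d (mod 271) for the divisors d until we hit 1:
198^1 ≡ 198
198^2 ≡ 180
198^3 ≡ 139
198^5 ≡ 88
198^6 ≡ 80
198^9 ≡ 9
198^10 ≡ 156
198^15 ≡ 178
198^18 ≡ 81
198^27 ≡ 187
198^30 ≡ 248
198^45 ≡ 242
198^54 ≡ 10
198^90 ≡ 28
198^135 ≡ 1
Hence ord(198) = 135.

135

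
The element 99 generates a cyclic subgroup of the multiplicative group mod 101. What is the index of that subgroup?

1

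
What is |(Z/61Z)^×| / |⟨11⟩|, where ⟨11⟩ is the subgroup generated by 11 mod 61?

15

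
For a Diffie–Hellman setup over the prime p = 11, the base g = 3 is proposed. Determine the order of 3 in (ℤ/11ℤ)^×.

5

Since 3 ∈ (Z/11Z)^×, its order divides φ(11) = 11 − 1 = 10 = 2 · 5.
Divisors of 10: 1, 2, 5, 10.
Test each divisor d:
3^1 ≡ 3 (mod 11)
3^2 ≡ 9 (mod 11)
3^5 ≡ 1 (mod 11) ✓
So ord_11(3) = 5.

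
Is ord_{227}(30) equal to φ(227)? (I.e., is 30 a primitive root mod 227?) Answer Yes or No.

No

φ(227) = 227 − 1 = 226 = 2 · 113.
An element g generates (Z/227Z)^× iff g^(226/q) ≢ 1 (mod 227) for each prime q ∈ {2, 113}.
30^113 ≡ 1 (mod 227)  [q = 2: ≡ 1 ✗]
30^2 ≡ 219 (mod 227)  [q = 113: ≢ 1 ✓]
Since 30^113 ≡ 1, the order of 30 divides 113 < 226, so 30 is not a primitive root.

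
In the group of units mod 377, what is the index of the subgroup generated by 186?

Since 186 ∈ (Z/377Z)^×, its order divides φ(377) = φ(13·29) = (13−1)·(29−1) = 12·28 = 336 = 2^4 · 3 · 7.
Divisors of 336: 1, 2, 3, 4, 6, 7, 8, 12, 14, 16, 21, 24, 28, 42, 48, 56, 84, 112, 168, 336.
Compute 186^d (mod 377) for the divisors d until we hit 1:
186^1 ≡ 186 (mod 377)
186^2 ≡ 289 (mod 377)
186^3 ≡ 220 (mod 377)
186^4 ≡ 204 (mod 377)
186^6 ≡ 144 (mod 377)
186^7 ≡ 17 (mod 377)
186^8 ≡ 146 (mod 377)
186^12 ≡ 1 (mod 377) ✓
So ord_377(186) = 12, hence |⟨186⟩| = 12.
[(Z/377Z)^× : ⟨186⟩] = 336/12 = 28.

28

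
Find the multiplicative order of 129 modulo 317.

316

ord(129) | φ(317) = 317 − 1 = 316 = 2^2 · 79.
Divisors of 316: 1, 2, 4, 79, 158, 316.
Compute 129^d (mod 317) for the divisors d until we hit 1:
129^1 ≡ 129
129^2 ≡ 157
129^4 ≡ 240
129^79 ≡ 203
129^158 ≡ 316
129^316 ≡ 1
The smallest such exponent is 316, so the order of 129 is 316.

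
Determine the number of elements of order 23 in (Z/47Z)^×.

φ(47) = 47 − 1 = 46 = 2 · 23.
Since (Z/47Z)^× is cyclic of order 46, the number of elements of order d is φ(d) when d | 46 and 0 otherwise.
23 | 46, and φ(23) = 23 − 1 = 22.

22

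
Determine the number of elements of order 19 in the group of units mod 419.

φ(419) = 419 − 1 = 418 = 2 · 11 · 19.
Since (Z/419Z)^× is cyclic of order 418, the number of elements of order d is φ(d) when d | 418 and 0 otherwise.
19 | 418, and φ(19) = 19 − 1 = 18.

18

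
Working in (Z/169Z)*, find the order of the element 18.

ord(18) | φ(169) = φ(13^2) = 13·(13−1) = 156 = 2^2 · 3 · 13.
Divisors of 156: 1, 2, 3, 4, 6, 12, 13, 26, 39, 52, 78, 156.
Compute 18^d (mod 169) for the divisors d until we hit 1:
18^1 ≡ 18 (mod 169)
18^2 ≡ 155 (mod 169)
18^3 ≡ 86 (mod 169)
18^4 ≡ 27 (mod 169)
18^6 ≡ 129 (mod 169)
18^12 ≡ 79 (mod 169)
18^13 ≡ 70 (mod 169)
18^26 ≡ 168 (mod 169)
18^39 ≡ 99 (mod 169)
18^52 ≡ 1 (mod 169) ✓
Hence ord(18) = 52.

52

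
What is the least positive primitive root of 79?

3

φ(79) = 79 − 1 = 78 = 2 · 3 · 13.
g is a primitive root iff g^(78/q) ≢ 1 (mod 79) for each prime q ∈ {2, 3, 13}.
g = 2: 2^39 ≡ 1 — hits 1, so not a primitive root.
g = 3: 3^39 ≡ 78; 3^26 ≡ 23; 3^6 ≡ 18 — none is 1, so 3 is a primitive root.
Hence the least primitive root of 79 is 3.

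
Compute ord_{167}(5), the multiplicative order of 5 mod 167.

166

Since 5 ∈ (Z/167Z)^×, its order divides φ(167) = 167 − 1 = 166 = 2 · 83.
Divisors of 166: 1, 2, 83, 166.
Compute 5^d (mod 167) for the divisors d until we hit 1:
5^1 ≡ 5
5^2 ≡ 25
5^83 ≡ 166
5^166 ≡ 1
The smallest such exponent is 166, so the order of 5 is 166.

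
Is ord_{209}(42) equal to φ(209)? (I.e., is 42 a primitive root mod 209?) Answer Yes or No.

No

209 = 11 · 19 is a product of two distinct odd primes, so (Z/209Z)^× ≅ (Z/11Z)^× × (Z/19Z)^× is not cyclic.
No primitive root modulo 209 exists; in particular 42 is not one.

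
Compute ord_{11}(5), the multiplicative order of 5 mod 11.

The order of 5 must divide φ(11) = 11 − 1 = 10 = 2 · 5.
Divisors of 10: 1, 2, 5, 10.
Check 5^d mod 11 for each divisor in increasing order:
5^1 ≡ 5 (mod 11)
5^2 ≡ 3 (mod 11)
5^5 ≡ 1 (mod 11) ✓
Hence ord(5) = 5.

5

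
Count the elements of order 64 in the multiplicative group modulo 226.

0

φ(226) = φ(2)·φ(113) = 1·112 = 112 = 2^4 · 7.
(Z/226Z)^× is cyclic (|G| = 112); a cyclic group of order m has exactly φ(d) elements of each order d | m, and none otherwise.
Since 64 ∤ 112, the count is 0.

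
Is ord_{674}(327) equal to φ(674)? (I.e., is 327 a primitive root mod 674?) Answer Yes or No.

φ(674) = φ(2)·φ(337) = 1·336 = 336 = 2^4 · 3 · 7.
327 is a primitive root mod 674 iff 327^(φ(674)/q) ≢ 1 for every prime q | φ(674), i.e. q ∈ {2, 3, 7}.
327^168 ≡ 673 (mod 674)  [q = 2: ≢ 1 ✓]
327^112 ≡ 465 (mod 674)  [q = 3: ≢ 1 ✓]
327^48 ≡ 175 (mod 674)  [q = 7: ≢ 1 ✓]
Every test exponent gives a nontrivial residue, hence 327 generates the full group.

Yes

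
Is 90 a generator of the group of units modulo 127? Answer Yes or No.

φ(127) = 127 − 1 = 126 = 2 · 3^2 · 7.
Test 90^(126/q) mod 127 for each prime factor q of 126:
90^63 ≡ 126 (mod 127)  [q = 2: ≢ 1 ✓]
90^42 ≡ 19 (mod 127)  [q = 3: ≢ 1 ✓]
90^18 ≡ 1 (mod 127)  [q = 7: ≡ 1 ✗]
The check at q = 7 fails, so 90 generates a proper subgroup.

No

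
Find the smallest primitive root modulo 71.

7

φ(71) = 71 − 1 = 70 = 2 · 5 · 7.
Test candidates g = 2, 3, … against the prime factors q ∈ {2, 5, 7} of φ(71): g is a generator iff g^(70/q) ≢ 1 for every such q.
g = 2: 2^35 ≡ 1 — hits 1, so not a primitive root.
g = 3: 3^35 ≡ 1 — hits 1, so not a primitive root.
g = 4: 4^35 ≡ 1 — hits 1, so not a primitive root.
g = 5: 5^35 ≡ 1 — hits 1, so not a primitive root.
g = 6: 6^35 ≡ 1 — hits 1, so not a primitive root.
g = 7: 7^35 ≡ 70; 7^14 ≡ 54; 7^10 ≡ 45 — none is 1, so 7 is a primitive root.
Hence the least primitive root of 71 is 7.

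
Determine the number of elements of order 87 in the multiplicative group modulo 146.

0

φ(146) = φ(2)·φ(73) = 1·72 = 72 = 2^3 · 3^2.
Since (Z/146Z)^× is cyclic of order 72, the number of elements of order d is φ(d) when d | 72 and 0 otherwise.
Since 87 ∤ 72, the count is 0.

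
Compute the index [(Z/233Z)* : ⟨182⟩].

4

By Lagrange's theorem, ord_233(182) divides φ(233) = 233 − 1 = 232 = 2^3 · 29.
Divisors of 232: 1, 2, 4, 8, 29, 58, 116, 232.
Test each divisor d:
182^1 ≡ 182 (mod 233)
182^2 ≡ 38 (mod 233)
182^4 ≡ 46 (mod 233)
182^8 ≡ 19 (mod 233)
182^29 ≡ 232 (mod 233)
182^58 ≡ 1 (mod 233) ✓
The order of 182 is 58, so the subgroup it generates has 58 elements.
[(Z/233Z)^× : ⟨182⟩] = 232/58 = 4.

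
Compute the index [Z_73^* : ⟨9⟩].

12

By Lagrange's theorem, ord_73(9) divides φ(73) = 73 − 1 = 72 = 2^3 · 3^2.
Divisors of 72: 1, 2, 3, 4, 6, 8, 9, 12, 18, 24, 36, 72.
Compute 9^d (mod 73) for the divisors d until we hit 1:
9^1 ≡ 9
9^2 ≡ 8
9^3 ≡ 72
9^4 ≡ 64
9^6 ≡ 1
The order of 9 is 6, so the subgroup it generates has 6 elements.
Index = |(Z/73Z)^×| / |⟨9⟩| = 72 / 6 = 12.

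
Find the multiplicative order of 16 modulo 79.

39

The order of 16 must divide φ(79) = 79 − 1 = 78 = 2 · 3 · 13.
Divisors of 78: 1, 2, 3, 6, 13, 26, 39, 78.
Check 16^d mod 79 for each divisor in increasing order:
16^1 ≡ 16
16^2 ≡ 19
16^3 ≡ 67
16^6 ≡ 65
16^13 ≡ 55
16^26 ≡ 23
16^39 ≡ 1
The smallest such exponent is 39, so the order of 16 is 39.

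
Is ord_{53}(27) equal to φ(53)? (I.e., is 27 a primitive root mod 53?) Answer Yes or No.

Yes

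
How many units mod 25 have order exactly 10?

4

φ(25) = φ(5^2) = 5·(5−1) = 20 = 2^2 · 5.
In a cyclic group of order 20, there are φ(d) elements of order d for each divisor d of 20, and zero for non-divisors.
10 = 2 · 5 divides 20, and φ(10) = 4.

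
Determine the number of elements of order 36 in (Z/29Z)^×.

0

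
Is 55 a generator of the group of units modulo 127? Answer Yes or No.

φ(127) = 127 − 1 = 126 = 2 · 3^2 · 7.
It suffices to check that the order of 55 is not a proper divisor of 126: compute 55^(126/q) for q ∈ {2, 3, 7}.
55^63 ≡ 126 (mod 127)  [q = 2: ≢ 1 ✓]
55^42 ≡ 19 (mod 127)  [q = 3: ≢ 1 ✓]
55^18 ≡ 4 (mod 127)  [q = 7: ≢ 1 ✓]
None equal 1, so ord_127(55) = 126: 55 is a primitive root.

Yes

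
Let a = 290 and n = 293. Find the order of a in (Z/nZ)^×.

ord(290) | φ(293) = 293 − 1 = 292 = 2^2 · 73.
Divisors of 292: 1, 2, 4, 73, 146, 292.
Compute 290^d (mod 293) for the divisors d until we hit 1:
290^1 ≡ 290
290^2 ≡ 9
290^4 ≡ 81
290^73 ≡ 155
290^146 ≡ 292
290^292 ≡ 1
Therefore the multiplicative order of 290 modulo 293 is 292.

292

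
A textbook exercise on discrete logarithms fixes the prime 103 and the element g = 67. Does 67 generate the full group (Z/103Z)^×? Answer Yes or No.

φ(103) = 103 − 1 = 102 = 2 · 3 · 17.
Test 67^(102/q) mod 103 for each prime factor q of 102:
67^51 ≡ 102 (mod 103)  [q = 2: ≢ 1 ✓]
67^34 ≡ 56 (mod 103)  [q = 3: ≢ 1 ✓]
67^6 ≡ 9 (mod 103)  [q = 17: ≢ 1 ✓]
All checks pass, so 67 has order 102 and is a primitive root modulo 103.

Yes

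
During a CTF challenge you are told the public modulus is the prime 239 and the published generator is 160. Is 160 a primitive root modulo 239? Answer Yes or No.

φ(239) = 239 − 1 = 238 = 2 · 7 · 17.
160 is a primitive root mod 239 iff 160^(φ(239)/q) ≢ 1 for every prime q | φ(239), i.e. q ∈ {2, 7, 17}.
160^119 ≡ 1 (mod 239)  [q = 2: ≡ 1 ✗]
160^34 ≡ 10 (mod 239)  [q = 7: ≢ 1 ✓]
160^14 ≡ 51 (mod 239)  [q = 17: ≢ 1 ✓]
Since 160^119 ≡ 1, the order of 160 divides 119 < 238, so 160 is not a primitive root.

No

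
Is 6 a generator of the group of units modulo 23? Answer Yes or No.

φ(23) = 23 − 1 = 22 = 2 · 11.
Test 6^(22/q) mod 23 for each prime factor q of 22:
6^11 ≡ 1 (mod 23)  [q = 2: ≡ 1 ✗]
6^2 ≡ 13 (mod 23)  [q = 11: ≢ 1 ✓]
Since 6^11 ≡ 1, the order of 6 divides 11 < 22, so 6 is not a primitive root.

No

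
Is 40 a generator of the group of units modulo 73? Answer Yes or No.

φ(73) = 73 − 1 = 72 = 2^3 · 3^2.
It suffices to check that the order of 40 is not a proper divisor of 72: compute 40^(72/q) for q ∈ {2, 3}.
40^36 ≡ 72 (mod 73)  [q = 2: ≢ 1 ✓]
40^24 ≡ 8 (mod 73)  [q = 3: ≢ 1 ✓]
All checks pass, so 40 has order 72 and is a primitive root modulo 73.

Yes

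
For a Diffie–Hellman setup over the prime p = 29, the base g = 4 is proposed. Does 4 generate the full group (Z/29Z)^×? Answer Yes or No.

No

φ(29) = 29 − 1 = 28 = 2^2 · 7.
Test 4^(28/q) mod 29 for each prime factor q of 28:
4^14 ≡ 1 (mod 29)  [q = 2: ≡ 1 ✗]
4^4 ≡ 24 (mod 29)  [q = 7: ≢ 1 ✓]
4^14 ≡ 1 shows ord(4) | 14, strictly less than φ(29); not a primitive root.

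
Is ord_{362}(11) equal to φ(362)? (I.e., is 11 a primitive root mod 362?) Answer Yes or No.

No

φ(362) = φ(2)·φ(181) = 1·180 = 180 = 2^2 · 3^2 · 5.
Test 11^(180/q) mod 362 for each prime factor q of 180:
11^90 ≡ 1 (mod 362)  [q = 2: ≡ 1 ✗]
11^60 ≡ 313 (mod 362)  [q = 3: ≢ 1 ✓]
11^36 ≡ 223 (mod 362)  [q = 5: ≢ 1 ✓]
The check at q = 2 fails, so 11 generates a proper subgroup.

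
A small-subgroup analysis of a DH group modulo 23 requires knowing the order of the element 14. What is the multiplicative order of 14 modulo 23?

22

Since 14 ∈ (Z/23Z)^×, its order divides φ(23) = 23 − 1 = 22 = 2 · 11.
Divisors of 22: 1, 2, 11, 22.
Compute 14^d (mod 23) for the divisors d until we hit 1:
14^1 ≡ 14
14^2 ≡ 12
14^11 ≡ 22
14^22 ≡ 1
Hence ord(14) = 22.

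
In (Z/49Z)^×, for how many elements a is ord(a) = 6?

2

φ(49) = φ(7^2) = 7·(7−1) = 42 = 2 · 3 · 7.
(Z/49Z)^× is cyclic (|G| = 42); a cyclic group of order m has exactly φ(d) elements of each order d | m, and none otherwise.
6 = 2 · 3 divides 42, and φ(6) = 2.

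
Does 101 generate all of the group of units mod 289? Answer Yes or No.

No

φ(289) = φ(17^2) = 17·(17−1) = 272 = 2^4 · 17.
Test 101^(272/q) mod 289 for each prime factor q of 272:
101^136 ≡ 1 (mod 289)  [q = 2: ≡ 1 ✗]
101^16 ≡ 103 (mod 289)  [q = 17: ≢ 1 ✓]
101^136 ≡ 1 shows ord(101) | 136, strictly less than φ(289); not a primitive root.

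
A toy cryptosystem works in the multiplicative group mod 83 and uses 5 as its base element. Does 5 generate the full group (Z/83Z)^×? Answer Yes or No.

Yes

φ(83) = 83 − 1 = 82 = 2 · 41.
It suffices to check that the order of 5 is not a proper divisor of 82: compute 5^(82/q) for q ∈ {2, 41}.
5^41 ≡ 82 (mod 83)  [q = 2: ≢ 1 ✓]
5^2 ≡ 25 (mod 83)  [q = 41: ≢ 1 ✓]
All checks pass, so 5 has order 82 and is a primitive root modulo 83.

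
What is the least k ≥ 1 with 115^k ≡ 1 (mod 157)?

39

By Lagrange's theorem, ord_157(115) divides φ(157) = 157 − 1 = 156 = 2^2 · 3 · 13.
Divisors of 156: 1, 2, 3, 4, 6, 12, 13, 26, 39, 52, 78, 156.
Evaluate successive powers at the divisors of 156:
115^1 ≡ 115
115^2 ≡ 37
115^3 ≡ 16
115^4 ≡ 113
115^6 ≡ 99
115^12 ≡ 67
115^13 ≡ 12
115^26 ≡ 144
115^39 ≡ 1
Therefore the multiplicative order of 115 modulo 157 is 39.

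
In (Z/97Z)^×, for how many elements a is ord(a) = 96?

32

φ(97) = 97 − 1 = 96 = 2^5 · 3.
Since (Z/97Z)^× is cyclic of order 96, the number of elements of order d is φ(d) when d | 96 and 0 otherwise.
96 = 2^5 · 3 divides 96, and φ(96) = 32.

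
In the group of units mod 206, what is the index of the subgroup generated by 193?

3

The order of 193 must divide φ(206) = φ(2)·φ(103) = 1·102 = 102 = 2 · 3 · 17.
Divisors of 102: 1, 2, 3, 6, 17, 34, 51, 102.
Evaluate successive powers at the divisors of 102:
193^1 ≡ 193 (mod 206)
193^2 ≡ 169 (mod 206)
193^3 ≡ 69 (mod 206)
193^6 ≡ 23 (mod 206)
193^17 ≡ 205 (mod 206)
193^34 ≡ 1 (mod 206) ✓
The order of 193 is 34, so the subgroup it generates has 34 elements.
The index is φ(206) / ord(193) = 102 / 34 = 3.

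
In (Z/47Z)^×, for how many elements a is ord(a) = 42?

0

φ(47) = 47 − 1 = 46 = 2 · 23.
In a cyclic group of order 46, there are φ(d) elements of order d for each divisor d of 46, and zero for non-divisors.
42 does not divide 46, so no element of (Z/47Z)^× has order 42.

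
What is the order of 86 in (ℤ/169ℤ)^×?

ord(86) | φ(169) = φ(13^2) = 13·(13−1) = 156 = 2^2 · 3 · 13.
Divisors of 156: 1, 2, 3, 4, 6, 12, 13, 26, 39, 52, 78, 156.
Test each divisor d:
86^1 ≡ 86 (mod 169)
86^2 ≡ 129 (mod 169)
86^3 ≡ 109 (mod 169)
86^4 ≡ 79 (mod 169)
86^6 ≡ 51 (mod 169)
86^12 ≡ 66 (mod 169)
86^13 ≡ 99 (mod 169)
86^26 ≡ 168 (mod 169)
86^39 ≡ 70 (mod 169)
86^52 ≡ 1 (mod 169) ✓
The smallest such exponent is 52, so the order of 86 is 52.

52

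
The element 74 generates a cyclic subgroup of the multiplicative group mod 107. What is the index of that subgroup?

The order of 74 must divide φ(107) = 107 − 1 = 106 = 2 · 53.
Divisors of 106: 1, 2, 53, 106.
Check 74^d mod 107 for each divisor in increasing order:
74^1 ≡ 74 (mod 107)
74^2 ≡ 19 (mod 107)
74^53 ≡ 106 (mod 107)
74^106 ≡ 1 (mod 107) ✓
Thus |⟨74⟩| = ord(74) = 106.
The index is φ(107) / ord(74) = 106 / 106 = 1.

1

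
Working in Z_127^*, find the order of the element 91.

126

The order of 91 must divide φ(127) = 127 − 1 = 126 = 2 · 3^2 · 7.
Divisors of 126: 1, 2, 3, 6, 7, 9, 14, 18, 21, 42, 63, 126.
Compute 91^d (mod 127) for the divisors d until we hit 1:
91^1 ≡ 91 (mod 127)
91^2 ≡ 26 (mod 127)
91^3 ≡ 80 (mod 127)
91^6 ≡ 50 (mod 127)
91^7 ≡ 105 (mod 127)
91^9 ≡ 63 (mod 127)
91^14 ≡ 103 (mod 127)
91^18 ≡ 32 (mod 127)
91^21 ≡ 20 (mod 127)
91^42 ≡ 19 (mod 127)
91^63 ≡ 126 (mod 127)
91^126 ≡ 1 (mod 127) ✓
The smallest such exponent is 126, so the order of 91 is 126.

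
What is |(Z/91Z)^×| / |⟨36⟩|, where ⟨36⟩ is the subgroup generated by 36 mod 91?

By Lagrange's theorem, ord_91(36) divides φ(91) = φ(7·13) = (7−1)·(13−1) = 6·12 = 72 = 2^3 · 3^2.
Divisors of 72: 1, 2, 3, 4, 6, 8, 9, 12, 18, 24, 36, 72.
Check 36^d mod 91 for each divisor in increasing order:
36^1 ≡ 36 (mod 91)
36^2 ≡ 22 (mod 91)
36^3 ≡ 64 (mod 91)
36^4 ≡ 29 (mod 91)
36^6 ≡ 1 (mod 91) ✓
Thus |⟨36⟩| = ord(36) = 6.
Index = |(Z/91Z)^×| / |⟨36⟩| = 72 / 6 = 12.

12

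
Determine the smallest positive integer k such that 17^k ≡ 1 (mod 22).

10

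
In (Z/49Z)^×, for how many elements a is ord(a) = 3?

φ(49) = φ(7^2) = 7·(7−1) = 42 = 2 · 3 · 7.
Since (Z/49Z)^× is cyclic of order 42, the number of elements of order d is φ(d) when d | 42 and 0 otherwise.
3 | 42, and φ(3) = 3 − 1 = 2.

2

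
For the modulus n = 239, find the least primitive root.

φ(239) = 239 − 1 = 238 = 2 · 7 · 17.
Test candidates g = 2, 3, … against the prime factors q ∈ {2, 7, 17} of φ(239): g is a generator iff g^(238/q) ≢ 1 for every such q.
g = 2: 2^119 ≡ 1 — hits 1, so not a primitive root.
g = 3: 3^119 ≡ 1 — hits 1, so not a primitive root.
g = 4: 4^119 ≡ 1 — hits 1, so not a primitive root.
g = 5: 5^119 ≡ 1 — hits 1, so not a primitive root.
g = 6: 6^119 ≡ 1 — hits 1, so not a primitive root.
g = 7: 7^119 ≡ 238; 7^34 ≡ 24; 7^14 ≡ 211 — none is 1, so 7 is a primitive root.
Hence the least primitive root of 239 is 7.

7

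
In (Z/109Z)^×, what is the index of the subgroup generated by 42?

ord(42) | φ(109) = 109 − 1 = 108 = 2^2 · 3^3.
Divisors of 108: 1, 2, 3, 4, 6, 9, 12, 18, 27, 36, 54, 108.
Check 42^d mod 109 for each divisor in increasing order:
42^1 ≡ 42 (mod 109)
42^2 ≡ 20 (mod 109)
42^3 ≡ 77 (mod 109)
42^4 ≡ 73 (mod 109)
42^6 ≡ 43 (mod 109)
42^9 ≡ 41 (mod 109)
42^12 ≡ 105 (mod 109)
42^18 ≡ 46 (mod 109)
42^27 ≡ 33 (mod 109)
42^36 ≡ 45 (mod 109)
42^54 ≡ 108 (mod 109)
42^108 ≡ 1 (mod 109) ✓
Thus |⟨42⟩| = ord(42) = 108.
Index = |(Z/109Z)^×| / |⟨42⟩| = 108 / 108 = 1.

1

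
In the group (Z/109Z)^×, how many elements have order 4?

2

φ(109) = 109 − 1 = 108 = 2^2 · 3^3.
(Z/109Z)^× is cyclic (|G| = 108); a cyclic group of order m has exactly φ(d) elements of each order d | m, and none otherwise.
4 = 2^2 divides 108, and φ(4) = 2.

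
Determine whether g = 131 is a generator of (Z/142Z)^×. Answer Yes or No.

No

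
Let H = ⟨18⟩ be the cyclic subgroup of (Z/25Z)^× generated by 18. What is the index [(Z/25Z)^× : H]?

By Lagrange's theorem, ord_25(18) divides φ(25) = φ(5^2) = 5·(5−1) = 20 = 2^2 · 5.
Divisors of 20: 1, 2, 4, 5, 10, 20.
Test each divisor d:
18^1 ≡ 18 (mod 25)
18^2 ≡ 24 (mod 25)
18^4 ≡ 1 (mod 25) ✓
So ord_25(18) = 4, hence |⟨18⟩| = 4.
Index = |(Z/25Z)^×| / |⟨18⟩| = 20 / 4 = 5.

5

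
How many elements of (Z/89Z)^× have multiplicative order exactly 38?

0

φ(89) = 89 − 1 = 88 = 2^3 · 11.
Since (Z/89Z)^× is cyclic of order 88, the number of elements of order d is φ(d) when d | 88 and 0 otherwise.
Since 38 ∤ 88, the count is 0.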